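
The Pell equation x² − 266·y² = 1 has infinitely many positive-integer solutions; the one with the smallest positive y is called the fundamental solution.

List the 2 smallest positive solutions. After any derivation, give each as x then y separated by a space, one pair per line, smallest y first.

685 42
938449 57540

d=266: √d = [16; 3,4,3,32] (ℓ=4, even), read p_3/q_3
a_0=16:  p_0=16·1+0=16,  q_0=16·0+1=1
a_1=3:  p_1=3·16+1=49,  q_1=3·1+0=3
a_2=4:  p_2=4·49+16=212,  q_2=4·3+1=13
a_3=3:  p_3=3·212+49=685,  q_3=3·13+3=42
(x₁, y₁) = (685, 42);  685² − 266·42² = 1 ✓
n=2: (685,42)∘(685,42) = (685·685+266·42·42, 685·42+42·685) = (938449,57540)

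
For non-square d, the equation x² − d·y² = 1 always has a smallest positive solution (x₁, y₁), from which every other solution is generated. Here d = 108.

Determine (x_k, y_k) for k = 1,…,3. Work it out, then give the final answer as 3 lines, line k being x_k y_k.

1351 130
3650401 351260
9863382151 949104390

√108 → a₀=10, period (2,1,1,4,1,1,2,20); ℓ=8 even so k=7
a_0=10:  p_0=10·1+0=10,  q_0=10·0+1=1
a_1=2:  p_1=2·10+1=21,  q_1=2·1+0=2
a_2=1:  p_2=1·21+10=31,  q_2=1·2+1=3
…
a_5=1:  p_5=1·239+52=291,  q_5=1·23+5=28
a_6=1:  p_6=1·291+239=530,  q_6=1·28+23=51
a_7=2:  p_7=2·530+291=1351,  q_7=2·51+28=130
fundamental: x₁=1351, y₁=130  (since 1825201 − 108·16900 = 1)
(x_2, y_2) = (1351·1351 + 108·130·130, 1351·130 + 130·1351) = (3650401, 351260)
(x_3, y_3) = (1351·3650401 + 108·130·351260, 1351·351260 + 130·3650401) = (9863382151, 949104390)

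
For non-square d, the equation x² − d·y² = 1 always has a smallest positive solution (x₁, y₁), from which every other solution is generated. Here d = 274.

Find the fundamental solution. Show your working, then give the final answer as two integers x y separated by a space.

3959299 239190

√274 → a₀=16, period (1,1,4,4,1,1,32); ℓ=7 odd so k=13
a_0=16:  p_0=16·1+0=16,  q_0=16·0+1=1
…
a_3=4:  p_3=4·33+17=149,  q_3=4·2+1=9
…
a_5=1:  p_5=1·629+149=778,  q_5=1·38+9=47
a_6=1:  p_6=1·778+629=1407,  q_6=1·47+38=85
…
a_8=1:  p_8=1·45802+1407=47209,  q_8=1·2767+85=2852
a_9=1:  p_9=1·47209+45802=93011,  q_9=1·2852+2767=5619
a_10=4:  p_10=4·93011+47209=419253,  q_10=4·5619+2852=25328
…
a_12=1:  p_12=1·1770023+419253=2189276,  q_12=1·106931+25328=132259
a_13=1:  p_13=1·2189276+1770023=3959299,  q_13=1·132259+106931=239190
(x₁, y₁) = (3959299, 239190);  3959299² − 274·239190² = 1 ✓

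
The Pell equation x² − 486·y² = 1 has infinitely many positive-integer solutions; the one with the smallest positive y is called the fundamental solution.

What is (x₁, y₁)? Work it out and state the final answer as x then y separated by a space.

√486 = [22; 22,44, …], period ℓ=2 (even) → k=1
k=0  a_k=22  p_k/q_k = 22/1
k=1  a_k=22  p_k/q_k = 485/22
fundamental: x₁=485, y₁=22  (since 235225 − 486·484 = 1)

485 22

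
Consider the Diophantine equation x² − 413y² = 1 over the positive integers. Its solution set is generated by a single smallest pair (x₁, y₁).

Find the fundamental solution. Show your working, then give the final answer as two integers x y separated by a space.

d=413: √d = [20; 3,9,1,4,1,9,3,40] (ℓ=8, even), read p_7/q_7
a_0=20:  p_0=20·1+0=20,  q_0=20·0+1=1
a_1=3:  p_1=3·20+1=61,  q_1=3·1+0=3
a_2=9:  p_2=9·61+20=569,  q_2=9·3+1=28
a_3=1:  p_3=1·569+61=630,  q_3=1·28+3=31
a_4=4:  p_4=4·630+569=3089,  q_4=4·31+28=152
a_5=1:  p_5=1·3089+630=3719,  q_5=1·152+31=183
a_6=9:  p_6=9·3719+3089=36560,  q_6=9·183+152=1799
a_7=3:  p_7=3·36560+3719=113399,  q_7=3·1799+183=5580
(x₁, y₁) = (113399, 5580);  113399² − 413·5580² = 1 ✓

113399 5580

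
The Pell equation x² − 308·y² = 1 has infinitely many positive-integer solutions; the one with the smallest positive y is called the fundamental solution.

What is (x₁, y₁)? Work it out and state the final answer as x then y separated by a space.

351 20

d=308: √d = [17; 1,1,4,1,1,34] (ℓ=6, even), read p_5/q_5
k=0  a_k=17  p_k/q_k = 17/1
k=1  a_k=1  p_k/q_k = 18/1
…
k=3  a_k=4  p_k/q_k = 158/9
k=4  a_k=1  p_k/q_k = 193/11
k=5  a_k=1  p_k/q_k = 351/20
(x₁, y₁) = (351, 20);  351² − 308·20² = 1 ✓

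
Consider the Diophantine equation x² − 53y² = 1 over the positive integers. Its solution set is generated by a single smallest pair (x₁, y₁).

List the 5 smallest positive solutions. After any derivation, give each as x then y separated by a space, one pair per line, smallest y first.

66249 9100
8777860001 1205731800
1163048894346249 159757052027300
154101652394311440001 21167489878307463600
20418160737778428282906249 2804650073736225260045500

√53 → a₀=7, period (3,1,1,3,14); ℓ=5 odd so k=9
k=0  a_k=7  p_k/q_k = 7/1
…
k=3  a_k=1  p_k/q_k = 51/7
k=4  a_k=3  p_k/q_k = 182/25
k=5  a_k=14  p_k/q_k = 2599/357
k=6  a_k=3  p_k/q_k = 7979/1096
k=7  a_k=1  p_k/q_k = 10578/1453
k=8  a_k=1  p_k/q_k = 18557/2549
k=9  a_k=3  p_k/q_k = 66249/9100
(x₁, y₁) = (66249, 9100);  66249² − 53·9100² = 1 ✓
(66249+9100√53)^2 = 8777860001 + 1205731800√53
(66249+9100√53)^3 = 1163048894346249 + 159757052027300√53
(66249+9100√53)^4 = 154101652394311440001 + 21167489878307463600√53
(66249+9100√53)^5 = 20418160737778428282906249 + 2804650073736225260045500√53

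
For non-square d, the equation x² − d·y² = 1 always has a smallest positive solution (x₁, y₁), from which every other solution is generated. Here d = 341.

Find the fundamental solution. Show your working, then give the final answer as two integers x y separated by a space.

10626551 575460

[18; 2,6,1,8,2,…,6,2,36] for √341; ℓ=14 ⇒ convergent index 13
step 0: (18, 1)  from 18·(1,0) + (0,1)
step 1: (37, 2)  from 2·(18,1) + (1,0)
step 2: (240, 13)  from 6·(37,2) + (18,1)
…
step 6: (7645, 414)  from 1·(5189,281) + (2456,133)
step 7: (20479, 1109)  from 2·(7645,414) + (5189,281)
…
step 9: (76727, 4155)  from 2·(28124,1523) + (20479,1109)
…
step 11: (718667, 38918)  from 1·(641940,34763) + (76727,4155)
step 12: (4953942, 268271)  from 6·(718667,38918) + (641940,34763)
step 13: (10626551, 575460)  from 2·(4953942,268271) + (718667,38918)
fundamental: x₁=10626551, y₁=575460  (since 112923586155601 − 341·331154211600 = 1)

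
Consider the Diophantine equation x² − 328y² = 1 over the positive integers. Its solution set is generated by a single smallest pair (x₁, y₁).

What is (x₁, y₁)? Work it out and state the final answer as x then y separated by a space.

d=328: √d = [18; 9,36] (ℓ=2, even), read p_1/q_1
step 0: (18, 1)  from 18·(1,0) + (0,1)
step 1: (163, 9)  from 9·(18,1) + (1,0)
(x₁, y₁) = (163, 9);  163² − 328·9² = 1 ✓

163 9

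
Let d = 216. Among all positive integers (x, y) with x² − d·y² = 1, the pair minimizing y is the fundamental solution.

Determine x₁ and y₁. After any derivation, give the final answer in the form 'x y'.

485 33

d=216: √d = [14; 1,2,3,2,1,28] (ℓ=6, even), read p_5/q_5
i=0: a=14 ⇒ p=14, q=1
i=1: a=1 ⇒ p=15, q=1
i=2: a=2 ⇒ p=44, q=3
i=3: a=3 ⇒ p=147, q=10
i=4: a=2 ⇒ p=338, q=23
i=5: a=1 ⇒ p=485, q=33
→ (485, 33).  Check: 485²=235225, 216·33²=235224, difference 1.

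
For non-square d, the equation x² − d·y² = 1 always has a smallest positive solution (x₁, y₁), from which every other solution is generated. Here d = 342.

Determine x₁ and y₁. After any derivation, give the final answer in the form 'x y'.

[18; 2,36] for √342; ℓ=2 ⇒ convergent index 1
k=0  a_k=18  p_k/q_k = 18/1
k=1  a_k=2  p_k/q_k = 37/2
fundamental: x₁=37, y₁=2  (since 1369 − 342·4 = 1)

37 2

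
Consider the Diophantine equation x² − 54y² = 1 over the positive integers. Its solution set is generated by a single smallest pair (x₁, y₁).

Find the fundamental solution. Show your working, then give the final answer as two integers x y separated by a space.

485 66

d=54: √d = [7; 2,1,6,1,2,14] (ℓ=6, even), read p_5/q_5
i=0: a=7 ⇒ p=7, q=1
i=1: a=2 ⇒ p=15, q=2
…
i=4: a=1 ⇒ p=169, q=23
i=5: a=2 ⇒ p=485, q=66
(x₁, y₁) = (485, 66);  485² − 54·66² = 1 ✓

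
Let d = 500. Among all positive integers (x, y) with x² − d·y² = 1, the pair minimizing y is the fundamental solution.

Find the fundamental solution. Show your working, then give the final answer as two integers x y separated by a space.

d=500: √d = [22; 2,1,3,2,1,…,1,2,44] (ℓ=14, even), read p_13/q_13
a_0=22:  p_0=22·1+0=22,  q_0=22·0+1=1
a_1=2:  p_1=2·22+1=45,  q_1=2·1+0=2
a_2=1:  p_2=1·45+22=67,  q_2=1·2+1=3
a_3=3:  p_3=3·67+45=246,  q_3=3·3+2=11
a_4=2:  p_4=2·246+67=559,  q_4=2·11+3=25
a_5=1:  p_5=1·559+246=805,  q_5=1·25+11=36
a_6=1:  p_6=1·805+559=1364,  q_6=1·36+25=61
a_7=10:  p_7=10·1364+805=14445,  q_7=10·61+36=646
a_8=1:  p_8=1·14445+1364=15809,  q_8=1·646+61=707
a_9=1:  p_9=1·15809+14445=30254,  q_9=1·707+646=1353
…
a_12=1:  p_12=1·259205+76317=335522,  q_12=1·11592+3413=15005
a_13=2:  p_13=2·335522+259205=930249,  q_13=2·15005+11592=41602
(x₁, y₁) = (930249, 41602);  930249² − 500·41602² = 1 ✓

930249 41602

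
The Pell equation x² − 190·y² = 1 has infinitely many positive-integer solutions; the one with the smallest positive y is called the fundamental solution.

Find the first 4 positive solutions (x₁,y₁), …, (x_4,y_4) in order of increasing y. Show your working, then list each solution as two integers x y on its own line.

√190 = [13; 1,3,1,1,1,…,3,1,26, …], period ℓ=14 (even) → k=13
step 0: (13, 1)  from 13·(1,0) + (0,1)
…
step 2: (55, 4)  from 3·(14,1) + (13,1)
…
step 5: (193, 14)  from 1·(124,9) + (69,5)
…
step 10: (7085, 514)  from 1·(4149,301) + (2936,213)
step 11: (11234, 815)  from 1·(7085,514) + (4149,301)
step 12: (40787, 2959)  from 3·(11234,815) + (7085,514)
step 13: (52021, 3774)  from 1·(40787,2959) + (11234,815)
→ (52021, 3774).  Check: 52021²=2706184441, 190·3774²=2706184440, difference 1.
(52021+3774√190)^2 = 5412368881 + 392654508√190
(52021+3774√190)^3 = 563113683064981 + 40852560317562√190
(52021+3774√190)^4 = 58587473808034384321 + 4250382080167131096√190

52021 3774
5412368881 392654508
563113683064981 40852560317562
58587473808034384321 4250382080167131096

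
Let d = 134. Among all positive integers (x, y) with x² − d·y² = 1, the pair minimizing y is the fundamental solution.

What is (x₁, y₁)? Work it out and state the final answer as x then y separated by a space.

145925 12606

√134 = [11; 1,1,2,1,3,…,1,1,22, …], period ℓ=14 (even) → k=13
k=0  a_k=11  p_k/q_k = 11/1
k=1  a_k=1  p_k/q_k = 12/1
k=2  a_k=1  p_k/q_k = 23/2
…
k=9  a_k=3  p_k/q_k = 17630/1523
…
k=11  a_k=2  p_k/q_k = 61896/5347
k=12  a_k=1  p_k/q_k = 84029/7259
k=13  a_k=1  p_k/q_k = 145925/12606
fundamental: x₁=145925, y₁=12606  (since 21294105625 − 134·158911236 = 1)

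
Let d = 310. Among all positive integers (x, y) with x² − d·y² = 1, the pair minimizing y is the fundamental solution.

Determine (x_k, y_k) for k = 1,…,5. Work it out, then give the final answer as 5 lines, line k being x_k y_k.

848719 48204
1440647881921 81823301352
2445410459391369679 138889981000287972
4150932639366927117300481 235757131569084991314384
7045950797499272621676902497999 400183113896225599505705060220

[17; 1,1,1,1,5,…,1,1,34] for √310; ℓ=16 ⇒ convergent index 15
i=0: a=17 ⇒ p=17, q=1
i=1: a=1 ⇒ p=18, q=1
i=2: a=1 ⇒ p=35, q=2
i=3: a=1 ⇒ p=53, q=3
…
i=5: a=5 ⇒ p=493, q=28
i=6: a=3 ⇒ p=1567, q=89
…
i=8: a=2 ⇒ p=5687, q=323
i=9: a=1 ⇒ p=7747, q=440
…
i=14: a=1 ⇒ p=515017, q=29251
i=15: a=1 ⇒ p=848719, q=48204
(x₁, y₁) = (848719, 48204);  848719² − 310·48204² = 1 ✓
(848719+48204√310)^2 = 1440647881921 + 81823301352√310
(848719+48204√310)^3 = 2445410459391369679 + 138889981000287972√310
(848719+48204√310)^4 = 4150932639366927117300481 + 235757131569084991314384√310
(848719+48204√310)^5 = 7045950797499272621676902497999 + 400183113896225599505705060220√310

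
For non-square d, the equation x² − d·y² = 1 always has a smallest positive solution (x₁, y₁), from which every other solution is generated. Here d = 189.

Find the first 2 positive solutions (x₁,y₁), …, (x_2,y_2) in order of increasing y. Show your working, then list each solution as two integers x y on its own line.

55 4
6049 440

[13; 1,2,1,26] for √189; ℓ=4 ⇒ convergent index 3
step 0: (13, 1)  from 13·(1,0) + (0,1)
…
step 2: (41, 3)  from 2·(14,1) + (13,1)
step 3: (55, 4)  from 1·(41,3) + (14,1)
→ (55, 4).  Check: 55²=3025, 189·4²=3024, difference 1.
n=2: (55,4)∘(55,4) = (55·55+189·4·4, 55·4+4·55) = (6049,440)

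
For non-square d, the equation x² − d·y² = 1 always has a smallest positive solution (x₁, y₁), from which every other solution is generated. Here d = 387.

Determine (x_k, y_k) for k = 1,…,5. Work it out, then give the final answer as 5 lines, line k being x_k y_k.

3482 177
24248647 1232628
168867574226 8584021215
1175993762661217 59779122508632
8189620394305140962 416301800566092033

[19; 1,2,19,2,1,38] for √387; ℓ=6 ⇒ convergent index 5
a_0=19:  p_0=19·1+0=19,  q_0=19·0+1=1
a_1=1:  p_1=1·19+1=20,  q_1=1·1+0=1
a_2=2:  p_2=2·20+19=59,  q_2=2·1+1=3
…
a_4=2:  p_4=2·1141+59=2341,  q_4=2·58+3=119
a_5=1:  p_5=1·2341+1141=3482,  q_5=1·119+58=177
(x₁, y₁) = (3482, 177);  3482² − 387·177² = 1 ✓
k=2:  x_2 = 3482·3482+387·177·177 = 24248647,  y_2 = 3482·177+177·3482 = 1232628
k=3:  x_3 = 3482·24248647+387·177·1232628 = 168867574226,  y_3 = 3482·1232628+177·24248647 = 8584021215
k=4:  x_4 = 3482·168867574226+387·177·8584021215 = 1175993762661217,  y_4 = 3482·8584021215+177·168867574226 = 59779122508632
k=5:  x_5 = 3482·1175993762661217+387·177·59779122508632 = 8189620394305140962,  y_5 = 3482·59779122508632+177·1175993762661217 = 416301800566092033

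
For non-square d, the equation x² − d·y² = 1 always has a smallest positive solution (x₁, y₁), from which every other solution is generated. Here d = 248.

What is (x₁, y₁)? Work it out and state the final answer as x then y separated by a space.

63 4

d=248: √d = [15; 1,2,1,30] (ℓ=4, even), read p_3/q_3
step 0: (15, 1)  from 15·(1,0) + (0,1)
step 1: (16, 1)  from 1·(15,1) + (1,0)
step 2: (47, 3)  from 2·(16,1) + (15,1)
step 3: (63, 4)  from 1·(47,3) + (16,1)
→ (63, 4).  Check: 63²=3969, 248·4²=3968, difference 1.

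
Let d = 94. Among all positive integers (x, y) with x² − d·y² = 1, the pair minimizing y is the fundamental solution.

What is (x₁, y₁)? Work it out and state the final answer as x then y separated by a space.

[9; 1,2,3,1,1,…,2,1,18] for √94; ℓ=16 ⇒ convergent index 15
i=0: a=9 ⇒ p=9, q=1
…
i=3: a=3 ⇒ p=97, q=10
…
i=14: a=2 ⇒ p=1490361, q=153719
i=15: a=1 ⇒ p=2143295, q=221064
fundamental: x₁=2143295, y₁=221064  (since 4593713457025 − 94·48869292096 = 1)

2143295 221064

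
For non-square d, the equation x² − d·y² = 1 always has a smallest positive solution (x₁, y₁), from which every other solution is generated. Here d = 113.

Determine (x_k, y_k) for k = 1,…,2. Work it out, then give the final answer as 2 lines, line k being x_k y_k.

[10; 1,1,1,2,2,1,1,1,20] for √113; ℓ=9 ⇒ convergent index 17
k=0  a_k=10  p_k/q_k = 10/1
…
k=8  a_k=1  p_k/q_k = 776/73
…
k=10  a_k=1  p_k/q_k = 16785/1579
k=11  a_k=1  p_k/q_k = 32794/3085
…
k=16  a_k=1  p_k/q_k = 758918/71393
k=17  a_k=1  p_k/q_k = 1204353/113296
(x₁, y₁) = (1204353, 113296);  1204353² − 113·113296² = 1 ✓
(x_2, y_2) = (1204353·1204353 + 113·113296·113296, 1204353·113296 + 113296·1204353) = (2900932297217, 272896754976)

1204353 113296
2900932297217 272896754976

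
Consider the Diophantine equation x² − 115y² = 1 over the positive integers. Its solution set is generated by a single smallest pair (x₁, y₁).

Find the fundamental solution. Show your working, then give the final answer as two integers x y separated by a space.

d=115: √d = [10; 1,2,1,1,1,1,1,2,1,20] (ℓ=10, even), read p_9/q_9
k=0  a_k=10  p_k/q_k = 10/1
…
k=2  a_k=2  p_k/q_k = 32/3
…
k=4  a_k=1  p_k/q_k = 75/7
k=5  a_k=1  p_k/q_k = 118/11
k=6  a_k=1  p_k/q_k = 193/18
…
k=8  a_k=2  p_k/q_k = 815/76
k=9  a_k=1  p_k/q_k = 1126/105
fundamental: x₁=1126, y₁=105  (since 1267876 − 115·11025 = 1)

1126 105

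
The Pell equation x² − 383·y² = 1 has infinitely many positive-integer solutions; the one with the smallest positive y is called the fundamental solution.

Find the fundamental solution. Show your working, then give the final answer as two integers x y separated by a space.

√383 → a₀=19, period (1,1,3,19,3,1,1,38); ℓ=8 even so k=7
k=0  a_k=19  p_k/q_k = 19/1
…
k=3  a_k=3  p_k/q_k = 137/7
k=4  a_k=19  p_k/q_k = 2642/135
k=5  a_k=3  p_k/q_k = 8063/412
k=6  a_k=1  p_k/q_k = 10705/547
k=7  a_k=1  p_k/q_k = 18768/959
fundamental: x₁=18768, y₁=959  (since 352237824 − 383·919681 = 1)

18768 959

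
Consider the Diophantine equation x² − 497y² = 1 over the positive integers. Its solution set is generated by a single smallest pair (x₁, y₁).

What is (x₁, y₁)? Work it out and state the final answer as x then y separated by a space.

1201887 53912

√497 → a₀=22, period (3,2,2,5,6,5,2,2,3,44); ℓ=10 even so k=9
a_0=22:  p_0=22·1+0=22,  q_0=22·0+1=1
a_1=3:  p_1=3·22+1=67,  q_1=3·1+0=3
a_2=2:  p_2=2·67+22=156,  q_2=2·3+1=7
…
a_4=5:  p_4=5·379+156=2051,  q_4=5·17+7=92
…
a_6=5:  p_6=5·12685+2051=65476,  q_6=5·569+92=2937
a_7=2:  p_7=2·65476+12685=143637,  q_7=2·2937+569=6443
a_8=2:  p_8=2·143637+65476=352750,  q_8=2·6443+2937=15823
a_9=3:  p_9=3·352750+143637=1201887,  q_9=3·15823+6443=53912
fundamental: x₁=1201887, y₁=53912  (since 1444532360769 − 497·2906503744 = 1)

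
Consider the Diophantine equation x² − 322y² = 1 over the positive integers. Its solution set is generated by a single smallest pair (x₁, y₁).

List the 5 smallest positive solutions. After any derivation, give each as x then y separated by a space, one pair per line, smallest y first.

323 18
208657 11628
134792099 7511670
87075487297 4852527192
56250630001763 3134725054362

√322 = [17; 1,16,1,34, …], period ℓ=4 (even) → k=3
i=0: a=17 ⇒ p=17, q=1
…
i=2: a=16 ⇒ p=305, q=17
i=3: a=1 ⇒ p=323, q=18
fundamental: x₁=323, y₁=18  (since 104329 − 322·324 = 1)
(323+18√322)^2 = 208657 + 11628√322
(323+18√322)^3 = 134792099 + 7511670√322
(323+18√322)^4 = 87075487297 + 4852527192√322
(323+18√322)^5 = 56250630001763 + 3134725054362√322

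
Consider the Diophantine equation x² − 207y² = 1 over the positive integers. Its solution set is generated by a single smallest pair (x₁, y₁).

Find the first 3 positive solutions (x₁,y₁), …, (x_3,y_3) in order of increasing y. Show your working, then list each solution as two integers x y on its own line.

1151 80
2649601 184160
6099380351 423936240

√207 → a₀=14, period (2,1,1,2,1,1,2,28); ℓ=8 even so k=7
k=0  a_k=14  p_k/q_k = 14/1
k=1  a_k=2  p_k/q_k = 29/2
k=2  a_k=1  p_k/q_k = 43/3
k=3  a_k=1  p_k/q_k = 72/5
…
k=5  a_k=1  p_k/q_k = 259/18
k=6  a_k=1  p_k/q_k = 446/31
k=7  a_k=2  p_k/q_k = 1151/80
→ (1151, 80).  Check: 1151²=1324801, 207·80²=1324800, difference 1.
k=2:  x_2 = 1151·1151+207·80·80 = 2649601,  y_2 = 1151·80+80·1151 = 184160
k=3:  x_3 = 1151·2649601+207·80·184160 = 6099380351,  y_3 = 1151·184160+80·2649601 = 423936240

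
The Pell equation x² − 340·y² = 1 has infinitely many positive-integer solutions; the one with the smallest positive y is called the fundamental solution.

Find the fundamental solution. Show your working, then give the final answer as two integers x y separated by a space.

285769 15498

[18; 2,3,1,1,1,…,3,2,36] for √340; ℓ=14 ⇒ convergent index 13
k=0  a_k=18  p_k/q_k = 18/1
…
k=4  a_k=1  p_k/q_k = 295/16
…
k=6  a_k=1  p_k/q_k = 756/41
k=7  a_k=8  p_k/q_k = 6509/353
k=8  a_k=1  p_k/q_k = 7265/394
…
k=11  a_k=1  p_k/q_k = 34813/1888
k=12  a_k=3  p_k/q_k = 125478/6805
k=13  a_k=2  p_k/q_k = 285769/15498
→ (285769, 15498).  Check: 285769²=81663921361, 340·15498²=81663921360, difference 1.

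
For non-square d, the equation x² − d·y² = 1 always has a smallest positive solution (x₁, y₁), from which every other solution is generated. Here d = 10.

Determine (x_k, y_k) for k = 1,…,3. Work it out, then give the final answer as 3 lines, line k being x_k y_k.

19 6
721 228
27379 8658

√10 → a₀=3, period (6); ℓ=1 odd so k=1
a_0=3:  p_0=3·1+0=3,  q_0=3·0+1=1
a_1=6:  p_1=6·3+1=19,  q_1=6·1+0=6
→ (19, 6).  Check: 19²=361, 10·6²=360, difference 1.
(19+6√10)^2 = 721 + 228√10
(19+6√10)^3 = 27379 + 8658√10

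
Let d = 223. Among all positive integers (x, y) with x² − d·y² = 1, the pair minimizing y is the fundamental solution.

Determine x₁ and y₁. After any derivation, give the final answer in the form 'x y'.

√223 → a₀=14, period (1,13,1,28); ℓ=4 even so k=3
i=0: a=14 ⇒ p=14, q=1
…
i=2: a=13 ⇒ p=209, q=14
i=3: a=1 ⇒ p=224, q=15
fundamental: x₁=224, y₁=15  (since 50176 − 223·225 = 1)

224 15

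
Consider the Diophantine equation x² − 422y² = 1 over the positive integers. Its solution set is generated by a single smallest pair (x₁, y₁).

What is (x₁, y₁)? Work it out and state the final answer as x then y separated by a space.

[20; 1,1,5,2,1,…,1,1,40] for √422; ℓ=14 ⇒ convergent index 13
k=0  a_k=20  p_k/q_k = 20/1
…
k=7  a_k=20  p_k/q_k = 53719/2615
…
k=11  a_k=5  p_k/q_k = 3211821/156349
k=12  a_k=1  p_k/q_k = 3810680/185501
k=13  a_k=1  p_k/q_k = 7022501/341850
(x₁, y₁) = (7022501, 341850);  7022501² − 422·341850² = 1 ✓

7022501 341850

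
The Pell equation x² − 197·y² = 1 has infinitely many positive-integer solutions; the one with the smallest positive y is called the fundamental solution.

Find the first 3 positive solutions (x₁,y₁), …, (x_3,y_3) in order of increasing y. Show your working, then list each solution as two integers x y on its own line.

393 28
308897 22008
242792649 17298260

d=197: √d = [14; 28] (ℓ=1, odd), read p_1/q_1
k=0  a_k=14  p_k/q_k = 14/1
k=1  a_k=28  p_k/q_k = 393/28
fundamental: x₁=393, y₁=28  (since 154449 − 197·784 = 1)
n=2: (393,28)∘(393,28) = (393·393+197·28·28, 393·28+28·393) = (308897,22008)
n=3: (308897,22008)∘(393,28) = (393·308897+197·28·22008, 393·22008+28·308897) = (242792649,17298260)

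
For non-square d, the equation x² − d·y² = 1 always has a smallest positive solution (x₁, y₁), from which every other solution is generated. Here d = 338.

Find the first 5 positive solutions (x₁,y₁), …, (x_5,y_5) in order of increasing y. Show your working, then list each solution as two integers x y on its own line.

d=338: √d = [18; 2,1,1,2,36] (ℓ=5, odd), read p_9/q_9
a_0=18:  p_0=18·1+0=18,  q_0=18·0+1=1
a_1=2:  p_1=2·18+1=37,  q_1=2·1+0=2
a_2=1:  p_2=1·37+18=55,  q_2=1·2+1=3
a_3=1:  p_3=1·55+37=92,  q_3=1·3+2=5
a_4=2:  p_4=2·92+55=239,  q_4=2·5+3=13
a_5=36:  p_5=36·239+92=8696,  q_5=36·13+5=473
a_6=2:  p_6=2·8696+239=17631,  q_6=2·473+13=959
a_7=1:  p_7=1·17631+8696=26327,  q_7=1·959+473=1432
a_8=1:  p_8=1·26327+17631=43958,  q_8=1·1432+959=2391
a_9=2:  p_9=2·43958+26327=114243,  q_9=2·2391+1432=6214
fundamental: x₁=114243, y₁=6214  (since 13051463049 − 338·38613796 = 1)
n=2: (114243,6214)∘(114243,6214) = (114243·114243+338·6214·6214, 114243·6214+6214·114243) = (26102926097,1419812004)
n=3: (26102926097,1419812004)∘(114243,6214) = (114243·26102926097+338·6214·1419812004, 114243·1419812004+6214·26102926097) = (5964153172084899,324407165539730)
n=4: (5964153172084899,324407165539730)∘(114243,6214) = (114243·5964153172084899+338·6214·324407165539730, 114243·324407165539730+6214·5964153172084899) = (1362725501650887306817,74122495624090936776)
n=5: (1362725501650887306817,74122495624090936776)∘(114243,6214) = (114243·1362725501650887306817+338·6214·74122495624090936776, 114243·74122495624090936776+6214·1362725501650887306817) = (311363698964240484013304163,16935952534841634614661406)

114243 6214
26102926097 1419812004
5964153172084899 324407165539730
1362725501650887306817 74122495624090936776
311363698964240484013304163 16935952534841634614661406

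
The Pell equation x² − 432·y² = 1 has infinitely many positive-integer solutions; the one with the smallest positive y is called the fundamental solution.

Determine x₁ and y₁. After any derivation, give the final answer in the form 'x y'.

[20; 1,3,1,1,1,3,1,40] for √432; ℓ=8 ⇒ convergent index 7
k=0  a_k=20  p_k/q_k = 20/1
k=1  a_k=1  p_k/q_k = 21/1
k=2  a_k=3  p_k/q_k = 83/4
k=3  a_k=1  p_k/q_k = 104/5
k=4  a_k=1  p_k/q_k = 187/9
…
k=6  a_k=3  p_k/q_k = 1060/51
k=7  a_k=1  p_k/q_k = 1351/65
→ (1351, 65).  Check: 1351²=1825201, 432·65²=1825200, difference 1.

1351 65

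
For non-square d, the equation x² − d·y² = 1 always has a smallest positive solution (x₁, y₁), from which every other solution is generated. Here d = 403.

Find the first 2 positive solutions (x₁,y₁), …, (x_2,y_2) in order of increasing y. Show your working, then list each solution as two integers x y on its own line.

√403 → a₀=20, period (13,2,1,3,1,3,1,2,13,40); ℓ=10 even so k=9
a_0=20:  p_0=20·1+0=20,  q_0=20·0+1=1
…
a_2=2:  p_2=2·261+20=542,  q_2=2·13+1=27
a_3=1:  p_3=1·542+261=803,  q_3=1·27+13=40
…
a_5=1:  p_5=1·2951+803=3754,  q_5=1·147+40=187
a_6=3:  p_6=3·3754+2951=14213,  q_6=3·187+147=708
a_7=1:  p_7=1·14213+3754=17967,  q_7=1·708+187=895
a_8=2:  p_8=2·17967+14213=50147,  q_8=2·895+708=2498
a_9=13:  p_9=13·50147+17967=669878,  q_9=13·2498+895=33369
(x₁, y₁) = (669878, 33369);  669878² − 403·33369² = 1 ✓
n=2: (669878,33369)∘(669878,33369) = (669878·669878+403·33369·33369, 669878·33369+33369·669878) = (897473069767,44706317964)

669878 33369
897473069767 44706317964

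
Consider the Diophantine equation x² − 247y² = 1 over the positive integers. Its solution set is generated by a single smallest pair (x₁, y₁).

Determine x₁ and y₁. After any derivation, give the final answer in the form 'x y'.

85292 5427

√247 = [15; 1,2,1,1,9,1,9,1,1,2,1,30, …], period ℓ=12 (even) → k=11
i=0: a=15 ⇒ p=15, q=1
i=1: a=1 ⇒ p=16, q=1
i=2: a=2 ⇒ p=47, q=3
i=3: a=1 ⇒ p=63, q=4
i=4: a=1 ⇒ p=110, q=7
i=5: a=9 ⇒ p=1053, q=67
i=6: a=1 ⇒ p=1163, q=74
i=7: a=9 ⇒ p=11520, q=733
i=8: a=1 ⇒ p=12683, q=807
i=9: a=1 ⇒ p=24203, q=1540
i=10: a=2 ⇒ p=61089, q=3887
i=11: a=1 ⇒ p=85292, q=5427
fundamental: x₁=85292, y₁=5427  (since 7274725264 − 247·29452329 = 1)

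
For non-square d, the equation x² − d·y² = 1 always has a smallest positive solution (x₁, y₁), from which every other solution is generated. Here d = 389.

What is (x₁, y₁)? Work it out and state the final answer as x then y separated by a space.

3287049 166660

d=389: √d = [19; 1,2,1,1,1,1,2,1,38] (ℓ=9, odd), read p_17/q_17
a_0=19:  p_0=19·1+0=19,  q_0=19·0+1=1
…
a_2=2:  p_2=2·20+19=59,  q_2=2·1+1=3
a_3=1:  p_3=1·59+20=79,  q_3=1·3+1=4
a_4=1:  p_4=1·79+59=138,  q_4=1·4+3=7
a_5=1:  p_5=1·138+79=217,  q_5=1·7+4=11
…
a_7=2:  p_7=2·355+217=927,  q_7=2·18+11=47
…
a_9=38:  p_9=38·1282+927=49643,  q_9=38·65+47=2517
a_10=1:  p_10=1·49643+1282=50925,  q_10=1·2517+65=2582
a_11=2:  p_11=2·50925+49643=151493,  q_11=2·2582+2517=7681
a_12=1:  p_12=1·151493+50925=202418,  q_12=1·7681+2582=10263
a_13=1:  p_13=1·202418+151493=353911,  q_13=1·10263+7681=17944
a_14=1:  p_14=1·353911+202418=556329,  q_14=1·17944+10263=28207
a_15=1:  p_15=1·556329+353911=910240,  q_15=1·28207+17944=46151
a_16=2:  p_16=2·910240+556329=2376809,  q_16=2·46151+28207=120509
a_17=1:  p_17=1·2376809+910240=3287049,  q_17=1·120509+46151=166660
fundamental: x₁=3287049, y₁=166660  (since 10804691128401 − 389·27775555600 = 1)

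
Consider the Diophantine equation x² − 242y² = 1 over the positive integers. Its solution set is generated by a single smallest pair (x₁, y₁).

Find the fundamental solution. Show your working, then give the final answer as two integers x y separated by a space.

√242 = [15; 1,1,3,1,14,1,3,1,1,30, …], period ℓ=10 (even) → k=9
a_0=15:  p_0=15·1+0=15,  q_0=15·0+1=1
a_1=1:  p_1=1·15+1=16,  q_1=1·1+0=1
a_2=1:  p_2=1·16+15=31,  q_2=1·1+1=2
a_3=3:  p_3=3·31+16=109,  q_3=3·2+1=7
a_4=1:  p_4=1·109+31=140,  q_4=1·7+2=9
…
a_6=1:  p_6=1·2069+140=2209,  q_6=1·133+9=142
a_7=3:  p_7=3·2209+2069=8696,  q_7=3·142+133=559
a_8=1:  p_8=1·8696+2209=10905,  q_8=1·559+142=701
a_9=1:  p_9=1·10905+8696=19601,  q_9=1·701+559=1260
(x₁, y₁) = (19601, 1260);  19601² − 242·1260² = 1 ✓

19601 1260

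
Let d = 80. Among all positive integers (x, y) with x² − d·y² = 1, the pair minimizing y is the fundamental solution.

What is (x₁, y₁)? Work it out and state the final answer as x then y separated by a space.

√80 = [8; 1,16, …], period ℓ=2 (even) → k=1
k=0  a_k=8  p_k/q_k = 8/1
k=1  a_k=1  p_k/q_k = 9/1
→ (9, 1).  Check: 9²=81, 80·1²=80, difference 1.

9 1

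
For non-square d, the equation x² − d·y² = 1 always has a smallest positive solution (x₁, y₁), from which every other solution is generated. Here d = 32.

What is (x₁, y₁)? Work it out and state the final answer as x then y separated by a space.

d=32: √d = [5; 1,1,1,10] (ℓ=4, even), read p_3/q_3
step 0: (5, 1)  from 5·(1,0) + (0,1)
step 1: (6, 1)  from 1·(5,1) + (1,0)
step 2: (11, 2)  from 1·(6,1) + (5,1)
step 3: (17, 3)  from 1·(11,2) + (6,1)
fundamental: x₁=17, y₁=3  (since 289 − 32·9 = 1)

17 3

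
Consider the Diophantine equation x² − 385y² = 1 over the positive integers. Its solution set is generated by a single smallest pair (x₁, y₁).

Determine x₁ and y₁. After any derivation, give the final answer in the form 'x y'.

√385 = [19; 1,1,1,1,1,…,1,1,38, …], period ℓ=16 (even) → k=15
step 0: (19, 1)  from 19·(1,0) + (0,1)
step 1: (20, 1)  from 1·(19,1) + (1,0)
…
step 4: (98, 5)  from 1·(59,3) + (39,2)
step 5: (157, 8)  from 1·(98,5) + (59,3)
step 6: (569, 29)  from 3·(157,8) + (98,5)
…
step 8: (2021, 103)  from 2·(726,37) + (569,29)
…
step 10: (10262, 523)  from 3·(2747,140) + (2021,103)
…
step 14: (59551, 3035)  from 1·(36280,1849) + (23271,1186)
step 15: (95831, 4884)  from 1·(59551,3035) + (36280,1849)
→ (95831, 4884).  Check: 95831²=9183580561, 385·4884²=9183580560, difference 1.

95831 4884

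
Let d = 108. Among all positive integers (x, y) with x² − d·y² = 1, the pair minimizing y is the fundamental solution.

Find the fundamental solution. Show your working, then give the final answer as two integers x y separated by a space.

[10; 2,1,1,4,1,1,2,20] for √108; ℓ=8 ⇒ convergent index 7
i=0: a=10 ⇒ p=10, q=1
…
i=2: a=1 ⇒ p=31, q=3
i=3: a=1 ⇒ p=52, q=5
i=4: a=4 ⇒ p=239, q=23
…
i=6: a=1 ⇒ p=530, q=51
i=7: a=2 ⇒ p=1351, q=130
fundamental: x₁=1351, y₁=130  (since 1825201 − 108·16900 = 1)

1351 130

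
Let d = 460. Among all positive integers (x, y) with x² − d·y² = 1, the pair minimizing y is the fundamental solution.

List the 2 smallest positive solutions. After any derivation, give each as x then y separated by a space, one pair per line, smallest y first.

2535751 118230
12860066268001 599603681460

√460 → a₀=21, period (2,4,3,1,2,10,2,1,3,4,2,42); ℓ=12 even so k=11
k=0  a_k=21  p_k/q_k = 21/1
k=1  a_k=2  p_k/q_k = 43/2
…
k=3  a_k=3  p_k/q_k = 622/29
…
k=5  a_k=2  p_k/q_k = 2252/105
…
k=8  a_k=1  p_k/q_k = 72257/3369
…
k=10  a_k=4  p_k/q_k = 1135029/52921
k=11  a_k=2  p_k/q_k = 2535751/118230
(x₁, y₁) = (2535751, 118230);  2535751² − 460·118230² = 1 ✓
(2535751+118230√460)^2 = 12860066268001 + 599603681460√460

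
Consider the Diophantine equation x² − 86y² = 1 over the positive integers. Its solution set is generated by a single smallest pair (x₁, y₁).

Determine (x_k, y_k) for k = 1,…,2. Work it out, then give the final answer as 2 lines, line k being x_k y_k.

[9; 3,1,1,1,8,1,1,1,3,18] for √86; ℓ=10 ⇒ convergent index 9
a_0=9:  p_0=9·1+0=9,  q_0=9·0+1=1
a_1=3:  p_1=3·9+1=28,  q_1=3·1+0=3
a_2=1:  p_2=1·28+9=37,  q_2=1·3+1=4
a_3=1:  p_3=1·37+28=65,  q_3=1·4+3=7
a_4=1:  p_4=1·65+37=102,  q_4=1·7+4=11
…
a_6=1:  p_6=1·881+102=983,  q_6=1·95+11=106
a_7=1:  p_7=1·983+881=1864,  q_7=1·106+95=201
a_8=1:  p_8=1·1864+983=2847,  q_8=1·201+106=307
a_9=3:  p_9=3·2847+1864=10405,  q_9=3·307+201=1122
(x₁, y₁) = (10405, 1122);  10405² − 86·1122² = 1 ✓
k=2:  x_2 = 10405·10405+86·1122·1122 = 216528049,  y_2 = 10405·1122+1122·10405 = 23348820

10405 1122
216528049 23348820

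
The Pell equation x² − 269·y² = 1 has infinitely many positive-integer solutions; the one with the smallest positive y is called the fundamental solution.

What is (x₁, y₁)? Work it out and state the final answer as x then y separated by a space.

13449 820

√269 = [16; 2,2,32, …], period ℓ=3 (odd) → k=5
a_0=16:  p_0=16·1+0=16,  q_0=16·0+1=1
…
a_2=2:  p_2=2·33+16=82,  q_2=2·2+1=5
…
a_4=2:  p_4=2·2657+82=5396,  q_4=2·162+5=329
a_5=2:  p_5=2·5396+2657=13449,  q_5=2·329+162=820
→ (13449, 820).  Check: 13449²=180875601, 269·820²=180875600, difference 1.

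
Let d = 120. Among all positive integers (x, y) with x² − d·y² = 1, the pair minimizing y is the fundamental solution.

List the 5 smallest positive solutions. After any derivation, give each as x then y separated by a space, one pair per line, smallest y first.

11 1
241 22
5291 483
116161 10604
2550251 232805

d=120: √d = [10; 1,20] (ℓ=2, even), read p_1/q_1
k=0  a_k=10  p_k/q_k = 10/1
k=1  a_k=1  p_k/q_k = 11/1
fundamental: x₁=11, y₁=1  (since 121 − 120·1 = 1)
k=2:  x_2 = 11·11+120·1·1 = 241,  y_2 = 11·1+1·11 = 22
k=3:  x_3 = 11·241+120·1·22 = 5291,  y_3 = 11·22+1·241 = 483
k=4:  x_4 = 11·5291+120·1·483 = 116161,  y_4 = 11·483+1·5291 = 10604
k=5:  x_5 = 11·116161+120·1·10604 = 2550251,  y_5 = 11·10604+1·116161 = 232805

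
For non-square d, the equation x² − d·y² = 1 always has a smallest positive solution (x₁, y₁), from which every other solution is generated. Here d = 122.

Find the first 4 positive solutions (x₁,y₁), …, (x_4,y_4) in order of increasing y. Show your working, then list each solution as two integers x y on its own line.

√122 = [11; 22, …], period ℓ=1 (odd) → k=1
k=0  a_k=11  p_k/q_k = 11/1
k=1  a_k=22  p_k/q_k = 243/22
(x₁, y₁) = (243, 22);  243² − 122·22² = 1 ✓
n=2: (243,22)∘(243,22) = (243·243+122·22·22, 243·22+22·243) = (118097,10692)
n=3: (118097,10692)∘(243,22) = (243·118097+122·22·10692, 243·10692+22·118097) = (57394899,5196290)
n=4: (57394899,5196290)∘(243,22) = (243·57394899+122·22·5196290, 243·5196290+22·57394899) = (27893802817,2525386248)

243 22
118097 10692
57394899 5196290
27893802817 2525386248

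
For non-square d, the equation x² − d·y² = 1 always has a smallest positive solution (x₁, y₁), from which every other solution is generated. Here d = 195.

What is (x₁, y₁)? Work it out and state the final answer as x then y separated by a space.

14 1

d=195: √d = [13; 1,26] (ℓ=2, even), read p_1/q_1
step 0: (13, 1)  from 13·(1,0) + (0,1)
step 1: (14, 1)  from 1·(13,1) + (1,0)
fundamental: x₁=14, y₁=1  (since 196 − 195·1 = 1)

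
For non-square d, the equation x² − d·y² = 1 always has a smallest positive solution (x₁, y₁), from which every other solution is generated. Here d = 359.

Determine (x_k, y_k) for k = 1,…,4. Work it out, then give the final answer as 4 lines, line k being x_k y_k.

360 19
259199 13680
186622920 9849581
134368243201 7091684640

√359 = [18; 1,17,1,36, …], period ℓ=4 (even) → k=3
a_0=18:  p_0=18·1+0=18,  q_0=18·0+1=1
a_1=1:  p_1=1·18+1=19,  q_1=1·1+0=1
a_2=17:  p_2=17·19+18=341,  q_2=17·1+1=18
a_3=1:  p_3=1·341+19=360,  q_3=1·18+1=19
(x₁, y₁) = (360, 19);  360² − 359·19² = 1 ✓
k=2:  x_2 = 360·360+359·19·19 = 259199,  y_2 = 360·19+19·360 = 13680
k=3:  x_3 = 360·259199+359·19·13680 = 186622920,  y_3 = 360·13680+19·259199 = 9849581
k=4:  x_4 = 360·186622920+359·19·9849581 = 134368243201,  y_4 = 360·9849581+19·186622920 = 7091684640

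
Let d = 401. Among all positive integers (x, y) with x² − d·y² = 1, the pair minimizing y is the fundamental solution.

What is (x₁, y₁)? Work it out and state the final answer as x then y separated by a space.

801 40

d=401: √d = [20; 40] (ℓ=1, odd), read p_1/q_1
k=0  a_k=20  p_k/q_k = 20/1
k=1  a_k=40  p_k/q_k = 801/40
(x₁, y₁) = (801, 40);  801² − 401·40² = 1 ✓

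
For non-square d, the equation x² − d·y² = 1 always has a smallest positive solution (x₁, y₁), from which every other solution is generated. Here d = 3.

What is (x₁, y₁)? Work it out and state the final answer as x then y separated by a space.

2 1

√3 = [1; 1,2, …], period ℓ=2 (even) → k=1
i=0: a=1 ⇒ p=1, q=1
i=1: a=1 ⇒ p=2, q=1
fundamental: x₁=2, y₁=1  (since 4 − 3·1 = 1)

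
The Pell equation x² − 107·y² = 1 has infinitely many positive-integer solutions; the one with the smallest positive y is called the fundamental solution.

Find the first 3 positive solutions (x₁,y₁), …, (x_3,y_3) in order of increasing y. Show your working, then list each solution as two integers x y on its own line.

√107 → a₀=10, period (2,1,9,1,2,20); ℓ=6 even so k=5
k=0  a_k=10  p_k/q_k = 10/1
…
k=4  a_k=1  p_k/q_k = 331/32
k=5  a_k=2  p_k/q_k = 962/93
→ (962, 93).  Check: 962²=925444, 107·93²=925443, difference 1.
(x_2, y_2) = (962·962 + 107·93·93, 962·93 + 93·962) = (1850887, 178932)
(x_3, y_3) = (962·1850887 + 107·93·178932, 962·178932 + 93·1850887) = (3561105626, 344265075)

962 93
1850887 178932
3561105626 344265075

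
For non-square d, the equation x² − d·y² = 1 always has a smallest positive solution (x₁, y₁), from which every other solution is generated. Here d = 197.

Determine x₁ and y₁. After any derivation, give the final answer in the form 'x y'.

393 28

d=197: √d = [14; 28] (ℓ=1, odd), read p_1/q_1
a_0=14:  p_0=14·1+0=14,  q_0=14·0+1=1
a_1=28:  p_1=28·14+1=393,  q_1=28·1+0=28
fundamental: x₁=393, y₁=28  (since 154449 − 197·784 = 1)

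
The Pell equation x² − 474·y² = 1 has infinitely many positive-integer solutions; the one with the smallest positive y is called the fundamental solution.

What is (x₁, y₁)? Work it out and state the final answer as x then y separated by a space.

√474 → a₀=21, period (1,3,2,1,1,…,3,1,42); ℓ=14 even so k=13
a_0=21:  p_0=21·1+0=21,  q_0=21·0+1=1
…
a_2=3:  p_2=3·22+21=87,  q_2=3·1+1=4
…
a_4=1:  p_4=1·196+87=283,  q_4=1·9+4=13
…
a_9=1:  p_9=1·5813+5051=10864,  q_9=1·267+232=499
a_10=1:  p_10=1·10864+5813=16677,  q_10=1·499+267=766
a_11=2:  p_11=2·16677+10864=44218,  q_11=2·766+499=2031
a_12=3:  p_12=3·44218+16677=149331,  q_12=3·2031+766=6859
a_13=1:  p_13=1·149331+44218=193549,  q_13=1·6859+2031=8890
(x₁, y₁) = (193549, 8890);  193549² − 474·8890² = 1 ✓

193549 8890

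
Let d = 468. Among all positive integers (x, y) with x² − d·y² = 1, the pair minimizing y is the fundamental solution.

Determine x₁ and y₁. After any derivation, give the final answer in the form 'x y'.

649 30

d=468: √d = [21; 1,1,1,2,1,1,1,42] (ℓ=8, even), read p_7/q_7
k=0  a_k=21  p_k/q_k = 21/1
k=1  a_k=1  p_k/q_k = 22/1
…
k=6  a_k=1  p_k/q_k = 411/19
k=7  a_k=1  p_k/q_k = 649/30
fundamental: x₁=649, y₁=30  (since 421201 − 468·900 = 1)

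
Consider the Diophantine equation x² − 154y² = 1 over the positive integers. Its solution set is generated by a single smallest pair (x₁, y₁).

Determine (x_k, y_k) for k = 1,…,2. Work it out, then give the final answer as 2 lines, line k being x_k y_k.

[12; 2,2,3,1,2,1,3,2,2,24] for √154; ℓ=10 ⇒ convergent index 9
step 0: (12, 1)  from 12·(1,0) + (0,1)
step 1: (25, 2)  from 2·(12,1) + (1,0)
…
step 3: (211, 17)  from 3·(62,5) + (25,2)
step 4: (273, 22)  from 1·(211,17) + (62,5)
step 5: (757, 61)  from 2·(273,22) + (211,17)
step 6: (1030, 83)  from 1·(757,61) + (273,22)
step 7: (3847, 310)  from 3·(1030,83) + (757,61)
step 8: (8724, 703)  from 2·(3847,310) + (1030,83)
step 9: (21295, 1716)  from 2·(8724,703) + (3847,310)
→ (21295, 1716).  Check: 21295²=453477025, 154·1716²=453477024, difference 1.
n=2: (21295,1716)∘(21295,1716) = (21295·21295+154·1716·1716, 21295·1716+1716·21295) = (906954049,73084440)

21295 1716
906954049 73084440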